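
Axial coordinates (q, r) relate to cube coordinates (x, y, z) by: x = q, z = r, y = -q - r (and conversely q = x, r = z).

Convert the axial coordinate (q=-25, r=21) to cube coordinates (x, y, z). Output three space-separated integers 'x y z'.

Answer: -25 4 21

Derivation:
x = q = -25
z = r = 21
y = -x - z = -(-25) - (21) = 4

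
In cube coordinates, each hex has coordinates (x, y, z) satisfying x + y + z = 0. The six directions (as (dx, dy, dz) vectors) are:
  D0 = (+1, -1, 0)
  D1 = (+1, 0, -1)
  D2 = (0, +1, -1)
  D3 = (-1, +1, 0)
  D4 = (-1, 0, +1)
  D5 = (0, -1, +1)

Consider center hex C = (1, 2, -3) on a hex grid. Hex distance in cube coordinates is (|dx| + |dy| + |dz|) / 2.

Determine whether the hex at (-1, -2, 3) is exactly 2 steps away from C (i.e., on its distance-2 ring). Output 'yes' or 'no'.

Answer: no

Derivation:
|px - cx| = |-1 - 1| = 2
|py - cy| = |-2 - 2| = 4
|pz - cz| = |3 - (-3)| = 6
distance = (2+4+6)/2 = 12/2 = 6
radius = 2; distance != radius -> no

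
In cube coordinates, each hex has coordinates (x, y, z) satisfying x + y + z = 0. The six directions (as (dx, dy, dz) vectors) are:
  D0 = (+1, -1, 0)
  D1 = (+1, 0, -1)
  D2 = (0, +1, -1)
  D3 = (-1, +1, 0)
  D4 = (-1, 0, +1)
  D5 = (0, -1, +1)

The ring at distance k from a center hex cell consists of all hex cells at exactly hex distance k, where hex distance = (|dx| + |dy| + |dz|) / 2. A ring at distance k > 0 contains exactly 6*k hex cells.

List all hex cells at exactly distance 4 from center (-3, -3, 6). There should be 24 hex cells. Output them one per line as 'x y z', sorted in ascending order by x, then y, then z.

Walk ring at distance 4 from (-3, -3, 6):
Start at center + D4*4 = (-7, -3, 10)
  hex 0: (-7, -3, 10)
  hex 1: (-6, -4, 10)
  hex 2: (-5, -5, 10)
  hex 3: (-4, -6, 10)
  hex 4: (-3, -7, 10)
  hex 5: (-2, -7, 9)
  hex 6: (-1, -7, 8)
  hex 7: (0, -7, 7)
  hex 8: (1, -7, 6)
  hex 9: (1, -6, 5)
  hex 10: (1, -5, 4)
  hex 11: (1, -4, 3)
  hex 12: (1, -3, 2)
  hex 13: (0, -2, 2)
  hex 14: (-1, -1, 2)
  hex 15: (-2, 0, 2)
  hex 16: (-3, 1, 2)
  hex 17: (-4, 1, 3)
  hex 18: (-5, 1, 4)
  hex 19: (-6, 1, 5)
  hex 20: (-7, 1, 6)
  hex 21: (-7, 0, 7)
  hex 22: (-7, -1, 8)
  hex 23: (-7, -2, 9)
Sorted: 24 hexes.

Answer: -7 -3 10
-7 -2 9
-7 -1 8
-7 0 7
-7 1 6
-6 -4 10
-6 1 5
-5 -5 10
-5 1 4
-4 -6 10
-4 1 3
-3 -7 10
-3 1 2
-2 -7 9
-2 0 2
-1 -7 8
-1 -1 2
0 -7 7
0 -2 2
1 -7 6
1 -6 5
1 -5 4
1 -4 3
1 -3 2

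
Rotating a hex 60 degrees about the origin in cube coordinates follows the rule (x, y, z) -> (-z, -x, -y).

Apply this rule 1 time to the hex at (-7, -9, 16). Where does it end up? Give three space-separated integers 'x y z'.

Answer: -16 7 9

Derivation:
Start: (-7, -9, 16)
Step 1: (-7, -9, 16) -> (-(16), -(-7), -(-9)) = (-16, 7, 9)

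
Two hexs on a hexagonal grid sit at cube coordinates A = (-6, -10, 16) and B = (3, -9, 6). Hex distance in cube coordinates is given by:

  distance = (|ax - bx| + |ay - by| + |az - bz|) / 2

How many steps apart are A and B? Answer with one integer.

|ax - bx| = |-6 - 3| = 9
|ay - by| = |-10 - (-9)| = 1
|az - bz| = |16 - 6| = 10
distance = (9 + 1 + 10) / 2 = 20 / 2 = 10

Answer: 10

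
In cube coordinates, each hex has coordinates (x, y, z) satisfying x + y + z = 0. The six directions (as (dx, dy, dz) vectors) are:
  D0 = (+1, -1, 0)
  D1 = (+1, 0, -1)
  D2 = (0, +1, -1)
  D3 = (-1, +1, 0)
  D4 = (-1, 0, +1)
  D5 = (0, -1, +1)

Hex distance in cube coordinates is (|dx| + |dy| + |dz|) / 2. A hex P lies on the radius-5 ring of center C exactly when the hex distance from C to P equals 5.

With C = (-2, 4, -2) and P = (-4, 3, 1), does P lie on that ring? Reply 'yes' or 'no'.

|px - cx| = |-4 - (-2)| = 2
|py - cy| = |3 - 4| = 1
|pz - cz| = |1 - (-2)| = 3
distance = (2+1+3)/2 = 6/2 = 3
radius = 5; distance != radius -> no

Answer: no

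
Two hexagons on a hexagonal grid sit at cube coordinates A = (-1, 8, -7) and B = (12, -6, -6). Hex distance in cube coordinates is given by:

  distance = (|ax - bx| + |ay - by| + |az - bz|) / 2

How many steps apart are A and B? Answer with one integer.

Answer: 14

Derivation:
|ax - bx| = |-1 - 12| = 13
|ay - by| = |8 - (-6)| = 14
|az - bz| = |-7 - (-6)| = 1
distance = (13 + 14 + 1) / 2 = 28 / 2 = 14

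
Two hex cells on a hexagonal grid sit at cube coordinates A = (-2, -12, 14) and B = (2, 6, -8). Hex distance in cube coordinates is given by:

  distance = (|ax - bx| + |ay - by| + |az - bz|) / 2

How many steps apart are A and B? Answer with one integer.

|ax - bx| = |-2 - 2| = 4
|ay - by| = |-12 - 6| = 18
|az - bz| = |14 - (-8)| = 22
distance = (4 + 18 + 22) / 2 = 44 / 2 = 22

Answer: 22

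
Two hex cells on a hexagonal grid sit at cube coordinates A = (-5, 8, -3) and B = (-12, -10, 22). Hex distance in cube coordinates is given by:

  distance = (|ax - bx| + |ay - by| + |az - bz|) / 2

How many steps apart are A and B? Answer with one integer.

Answer: 25

Derivation:
|ax - bx| = |-5 - (-12)| = 7
|ay - by| = |8 - (-10)| = 18
|az - bz| = |-3 - 22| = 25
distance = (7 + 18 + 25) / 2 = 50 / 2 = 25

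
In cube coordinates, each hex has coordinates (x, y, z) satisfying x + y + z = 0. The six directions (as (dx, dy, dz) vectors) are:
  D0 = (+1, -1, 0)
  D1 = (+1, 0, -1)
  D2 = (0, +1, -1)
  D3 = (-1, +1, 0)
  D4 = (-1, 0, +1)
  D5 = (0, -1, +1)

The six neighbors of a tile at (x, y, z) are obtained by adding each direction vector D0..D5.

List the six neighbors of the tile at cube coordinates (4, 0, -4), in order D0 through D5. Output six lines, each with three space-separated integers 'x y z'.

Answer: 5 -1 -4
5 0 -5
4 1 -5
3 1 -4
3 0 -3
4 -1 -3

Derivation:
Center: (4, 0, -4). Add each direction:
  D0: (4, 0, -4) + (1, -1, 0) = (5, -1, -4)
  D1: (4, 0, -4) + (1, 0, -1) = (5, 0, -5)
  D2: (4, 0, -4) + (0, 1, -1) = (4, 1, -5)
  D3: (4, 0, -4) + (-1, 1, 0) = (3, 1, -4)
  D4: (4, 0, -4) + (-1, 0, 1) = (3, 0, -3)
  D5: (4, 0, -4) + (0, -1, 1) = (4, -1, -3)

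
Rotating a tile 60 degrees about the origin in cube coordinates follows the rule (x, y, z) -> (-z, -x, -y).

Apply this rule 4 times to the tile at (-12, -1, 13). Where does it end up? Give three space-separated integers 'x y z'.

Start: (-12, -1, 13)
Step 1: (-12, -1, 13) -> (-(13), -(-12), -(-1)) = (-13, 12, 1)
Step 2: (-13, 12, 1) -> (-(1), -(-13), -(12)) = (-1, 13, -12)
Step 3: (-1, 13, -12) -> (-(-12), -(-1), -(13)) = (12, 1, -13)
Step 4: (12, 1, -13) -> (-(-13), -(12), -(1)) = (13, -12, -1)

Answer: 13 -12 -1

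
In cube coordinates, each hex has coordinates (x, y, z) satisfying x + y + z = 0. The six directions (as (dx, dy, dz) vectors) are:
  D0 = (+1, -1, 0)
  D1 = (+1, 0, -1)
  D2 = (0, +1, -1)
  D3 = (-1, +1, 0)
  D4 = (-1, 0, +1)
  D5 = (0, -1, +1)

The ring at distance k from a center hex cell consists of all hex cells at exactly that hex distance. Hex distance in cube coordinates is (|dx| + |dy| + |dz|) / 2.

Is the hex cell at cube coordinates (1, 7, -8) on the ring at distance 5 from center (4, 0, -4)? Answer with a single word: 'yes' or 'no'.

|px - cx| = |1 - 4| = 3
|py - cy| = |7 - 0| = 7
|pz - cz| = |-8 - (-4)| = 4
distance = (3+7+4)/2 = 14/2 = 7
radius = 5; distance != radius -> no

Answer: no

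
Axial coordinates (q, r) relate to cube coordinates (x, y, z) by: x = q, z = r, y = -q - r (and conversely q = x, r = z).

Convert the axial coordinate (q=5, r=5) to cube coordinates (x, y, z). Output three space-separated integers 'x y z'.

Answer: 5 -10 5

Derivation:
x = q = 5
z = r = 5
y = -x - z = -(5) - (5) = -10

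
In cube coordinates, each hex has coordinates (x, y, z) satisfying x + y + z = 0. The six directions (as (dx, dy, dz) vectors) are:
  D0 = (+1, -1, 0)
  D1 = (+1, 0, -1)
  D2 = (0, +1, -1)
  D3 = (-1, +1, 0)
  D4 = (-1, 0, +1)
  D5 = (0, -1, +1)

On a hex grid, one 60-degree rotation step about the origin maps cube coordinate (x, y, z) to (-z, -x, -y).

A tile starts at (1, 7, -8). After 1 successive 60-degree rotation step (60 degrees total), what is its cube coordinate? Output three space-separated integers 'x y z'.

Start: (1, 7, -8)
Step 1: (1, 7, -8) -> (-(-8), -(1), -(7)) = (8, -1, -7)

Answer: 8 -1 -7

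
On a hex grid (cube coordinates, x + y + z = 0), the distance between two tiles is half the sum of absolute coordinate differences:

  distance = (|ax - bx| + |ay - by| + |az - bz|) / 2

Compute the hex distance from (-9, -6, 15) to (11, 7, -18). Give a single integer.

Answer: 33

Derivation:
|ax - bx| = |-9 - 11| = 20
|ay - by| = |-6 - 7| = 13
|az - bz| = |15 - (-18)| = 33
distance = (20 + 13 + 33) / 2 = 66 / 2 = 33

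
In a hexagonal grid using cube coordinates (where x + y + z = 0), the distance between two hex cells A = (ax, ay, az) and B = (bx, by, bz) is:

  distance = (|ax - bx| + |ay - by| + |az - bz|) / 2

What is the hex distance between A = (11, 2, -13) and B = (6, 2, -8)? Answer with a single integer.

|ax - bx| = |11 - 6| = 5
|ay - by| = |2 - 2| = 0
|az - bz| = |-13 - (-8)| = 5
distance = (5 + 0 + 5) / 2 = 10 / 2 = 5

Answer: 5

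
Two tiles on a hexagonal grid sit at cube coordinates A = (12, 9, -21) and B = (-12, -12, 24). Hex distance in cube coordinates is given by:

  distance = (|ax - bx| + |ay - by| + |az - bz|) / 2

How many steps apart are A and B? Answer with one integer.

|ax - bx| = |12 - (-12)| = 24
|ay - by| = |9 - (-12)| = 21
|az - bz| = |-21 - 24| = 45
distance = (24 + 21 + 45) / 2 = 90 / 2 = 45

Answer: 45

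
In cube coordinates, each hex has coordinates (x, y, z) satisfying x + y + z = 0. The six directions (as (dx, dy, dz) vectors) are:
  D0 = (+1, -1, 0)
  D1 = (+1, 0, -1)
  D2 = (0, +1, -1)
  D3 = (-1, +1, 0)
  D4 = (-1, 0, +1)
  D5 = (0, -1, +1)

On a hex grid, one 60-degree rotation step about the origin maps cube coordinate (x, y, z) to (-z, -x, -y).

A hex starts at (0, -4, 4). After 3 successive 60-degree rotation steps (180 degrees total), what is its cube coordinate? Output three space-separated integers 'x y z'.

Answer: 0 4 -4

Derivation:
Start: (0, -4, 4)
Step 1: (0, -4, 4) -> (-(4), -(0), -(-4)) = (-4, 0, 4)
Step 2: (-4, 0, 4) -> (-(4), -(-4), -(0)) = (-4, 4, 0)
Step 3: (-4, 4, 0) -> (-(0), -(-4), -(4)) = (0, 4, -4)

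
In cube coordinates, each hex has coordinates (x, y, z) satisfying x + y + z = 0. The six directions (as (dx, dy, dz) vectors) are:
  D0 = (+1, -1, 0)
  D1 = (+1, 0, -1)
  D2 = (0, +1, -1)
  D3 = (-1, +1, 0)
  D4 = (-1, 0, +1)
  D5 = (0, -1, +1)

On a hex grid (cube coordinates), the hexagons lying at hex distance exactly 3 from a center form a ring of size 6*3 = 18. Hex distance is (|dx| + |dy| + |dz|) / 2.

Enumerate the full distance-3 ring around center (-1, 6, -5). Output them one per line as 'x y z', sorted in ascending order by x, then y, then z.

Answer: -4 6 -2
-4 7 -3
-4 8 -4
-4 9 -5
-3 5 -2
-3 9 -6
-2 4 -2
-2 9 -7
-1 3 -2
-1 9 -8
0 3 -3
0 8 -8
1 3 -4
1 7 -8
2 3 -5
2 4 -6
2 5 -7
2 6 -8

Derivation:
Walk ring at distance 3 from (-1, 6, -5):
Start at center + D4*3 = (-4, 6, -2)
  hex 0: (-4, 6, -2)
  hex 1: (-3, 5, -2)
  hex 2: (-2, 4, -2)
  hex 3: (-1, 3, -2)
  hex 4: (0, 3, -3)
  hex 5: (1, 3, -4)
  hex 6: (2, 3, -5)
  hex 7: (2, 4, -6)
  hex 8: (2, 5, -7)
  hex 9: (2, 6, -8)
  hex 10: (1, 7, -8)
  hex 11: (0, 8, -8)
  hex 12: (-1, 9, -8)
  hex 13: (-2, 9, -7)
  hex 14: (-3, 9, -6)
  hex 15: (-4, 9, -5)
  hex 16: (-4, 8, -4)
  hex 17: (-4, 7, -3)
Sorted: 18 hexes.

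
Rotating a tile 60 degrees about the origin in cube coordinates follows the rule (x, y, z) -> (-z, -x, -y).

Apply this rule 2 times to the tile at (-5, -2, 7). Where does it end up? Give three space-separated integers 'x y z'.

Start: (-5, -2, 7)
Step 1: (-5, -2, 7) -> (-(7), -(-5), -(-2)) = (-7, 5, 2)
Step 2: (-7, 5, 2) -> (-(2), -(-7), -(5)) = (-2, 7, -5)

Answer: -2 7 -5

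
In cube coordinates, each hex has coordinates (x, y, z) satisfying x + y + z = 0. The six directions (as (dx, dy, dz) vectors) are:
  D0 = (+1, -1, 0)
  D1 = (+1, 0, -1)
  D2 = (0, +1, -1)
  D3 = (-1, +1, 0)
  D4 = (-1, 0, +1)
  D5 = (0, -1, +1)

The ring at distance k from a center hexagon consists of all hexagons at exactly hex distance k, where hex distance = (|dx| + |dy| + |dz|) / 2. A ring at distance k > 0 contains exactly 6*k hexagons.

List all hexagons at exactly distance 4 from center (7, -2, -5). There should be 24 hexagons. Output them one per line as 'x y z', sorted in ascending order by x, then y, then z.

Answer: 3 -2 -1
3 -1 -2
3 0 -3
3 1 -4
3 2 -5
4 -3 -1
4 2 -6
5 -4 -1
5 2 -7
6 -5 -1
6 2 -8
7 -6 -1
7 2 -9
8 -6 -2
8 1 -9
9 -6 -3
9 0 -9
10 -6 -4
10 -1 -9
11 -6 -5
11 -5 -6
11 -4 -7
11 -3 -8
11 -2 -9

Derivation:
Walk ring at distance 4 from (7, -2, -5):
Start at center + D4*4 = (3, -2, -1)
  hex 0: (3, -2, -1)
  hex 1: (4, -3, -1)
  hex 2: (5, -4, -1)
  hex 3: (6, -5, -1)
  hex 4: (7, -6, -1)
  hex 5: (8, -6, -2)
  hex 6: (9, -6, -3)
  hex 7: (10, -6, -4)
  hex 8: (11, -6, -5)
  hex 9: (11, -5, -6)
  hex 10: (11, -4, -7)
  hex 11: (11, -3, -8)
  hex 12: (11, -2, -9)
  hex 13: (10, -1, -9)
  hex 14: (9, 0, -9)
  hex 15: (8, 1, -9)
  hex 16: (7, 2, -9)
  hex 17: (6, 2, -8)
  hex 18: (5, 2, -7)
  hex 19: (4, 2, -6)
  hex 20: (3, 2, -5)
  hex 21: (3, 1, -4)
  hex 22: (3, 0, -3)
  hex 23: (3, -1, -2)
Sorted: 24 hexes.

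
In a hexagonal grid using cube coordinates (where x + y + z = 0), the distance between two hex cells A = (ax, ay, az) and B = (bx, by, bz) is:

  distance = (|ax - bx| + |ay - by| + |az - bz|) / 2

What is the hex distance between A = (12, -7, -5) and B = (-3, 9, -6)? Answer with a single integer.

Answer: 16

Derivation:
|ax - bx| = |12 - (-3)| = 15
|ay - by| = |-7 - 9| = 16
|az - bz| = |-5 - (-6)| = 1
distance = (15 + 16 + 1) / 2 = 32 / 2 = 16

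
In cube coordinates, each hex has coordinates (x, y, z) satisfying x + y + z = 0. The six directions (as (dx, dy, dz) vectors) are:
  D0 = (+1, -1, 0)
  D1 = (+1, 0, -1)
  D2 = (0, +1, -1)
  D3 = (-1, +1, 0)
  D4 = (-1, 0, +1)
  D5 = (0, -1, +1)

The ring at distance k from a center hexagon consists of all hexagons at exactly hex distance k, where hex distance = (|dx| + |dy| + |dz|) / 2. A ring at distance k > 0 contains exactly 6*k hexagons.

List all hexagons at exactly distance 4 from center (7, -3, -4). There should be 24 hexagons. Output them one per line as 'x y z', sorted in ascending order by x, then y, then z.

Answer: 3 -3 0
3 -2 -1
3 -1 -2
3 0 -3
3 1 -4
4 -4 0
4 1 -5
5 -5 0
5 1 -6
6 -6 0
6 1 -7
7 -7 0
7 1 -8
8 -7 -1
8 0 -8
9 -7 -2
9 -1 -8
10 -7 -3
10 -2 -8
11 -7 -4
11 -6 -5
11 -5 -6
11 -4 -7
11 -3 -8

Derivation:
Walk ring at distance 4 from (7, -3, -4):
Start at center + D4*4 = (3, -3, 0)
  hex 0: (3, -3, 0)
  hex 1: (4, -4, 0)
  hex 2: (5, -5, 0)
  hex 3: (6, -6, 0)
  hex 4: (7, -7, 0)
  hex 5: (8, -7, -1)
  hex 6: (9, -7, -2)
  hex 7: (10, -7, -3)
  hex 8: (11, -7, -4)
  hex 9: (11, -6, -5)
  hex 10: (11, -5, -6)
  hex 11: (11, -4, -7)
  hex 12: (11, -3, -8)
  hex 13: (10, -2, -8)
  hex 14: (9, -1, -8)
  hex 15: (8, 0, -8)
  hex 16: (7, 1, -8)
  hex 17: (6, 1, -7)
  hex 18: (5, 1, -6)
  hex 19: (4, 1, -5)
  hex 20: (3, 1, -4)
  hex 21: (3, 0, -3)
  hex 22: (3, -1, -2)
  hex 23: (3, -2, -1)
Sorted: 24 hexes.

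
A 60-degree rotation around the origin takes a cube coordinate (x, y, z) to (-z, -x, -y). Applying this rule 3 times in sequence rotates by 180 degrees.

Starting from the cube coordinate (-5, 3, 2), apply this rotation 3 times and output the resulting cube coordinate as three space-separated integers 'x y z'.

Answer: 5 -3 -2

Derivation:
Start: (-5, 3, 2)
Step 1: (-5, 3, 2) -> (-(2), -(-5), -(3)) = (-2, 5, -3)
Step 2: (-2, 5, -3) -> (-(-3), -(-2), -(5)) = (3, 2, -5)
Step 3: (3, 2, -5) -> (-(-5), -(3), -(2)) = (5, -3, -2)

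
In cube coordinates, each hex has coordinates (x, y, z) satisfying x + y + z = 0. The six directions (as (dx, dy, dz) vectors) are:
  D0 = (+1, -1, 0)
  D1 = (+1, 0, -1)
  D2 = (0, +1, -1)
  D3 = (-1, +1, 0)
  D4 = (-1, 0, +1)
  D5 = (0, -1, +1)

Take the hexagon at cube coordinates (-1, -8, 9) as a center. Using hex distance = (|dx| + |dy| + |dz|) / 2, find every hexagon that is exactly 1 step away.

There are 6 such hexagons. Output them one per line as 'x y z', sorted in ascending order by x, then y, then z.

Walk ring at distance 1 from (-1, -8, 9):
Start at center + D4*1 = (-2, -8, 10)
  hex 0: (-2, -8, 10)
  hex 1: (-1, -9, 10)
  hex 2: (0, -9, 9)
  hex 3: (0, -8, 8)
  hex 4: (-1, -7, 8)
  hex 5: (-2, -7, 9)
Sorted: 6 hexes.

Answer: -2 -8 10
-2 -7 9
-1 -9 10
-1 -7 8
0 -9 9
0 -8 8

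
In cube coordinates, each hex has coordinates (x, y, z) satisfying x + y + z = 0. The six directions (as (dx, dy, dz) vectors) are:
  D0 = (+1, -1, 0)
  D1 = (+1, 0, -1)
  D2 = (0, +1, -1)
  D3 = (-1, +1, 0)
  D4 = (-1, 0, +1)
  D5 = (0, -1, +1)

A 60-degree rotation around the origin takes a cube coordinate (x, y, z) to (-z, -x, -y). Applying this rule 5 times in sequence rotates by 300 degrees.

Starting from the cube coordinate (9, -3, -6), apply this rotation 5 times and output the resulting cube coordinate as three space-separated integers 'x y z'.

Answer: 3 6 -9

Derivation:
Start: (9, -3, -6)
Step 1: (9, -3, -6) -> (-(-6), -(9), -(-3)) = (6, -9, 3)
Step 2: (6, -9, 3) -> (-(3), -(6), -(-9)) = (-3, -6, 9)
Step 3: (-3, -6, 9) -> (-(9), -(-3), -(-6)) = (-9, 3, 6)
Step 4: (-9, 3, 6) -> (-(6), -(-9), -(3)) = (-6, 9, -3)
Step 5: (-6, 9, -3) -> (-(-3), -(-6), -(9)) = (3, 6, -9)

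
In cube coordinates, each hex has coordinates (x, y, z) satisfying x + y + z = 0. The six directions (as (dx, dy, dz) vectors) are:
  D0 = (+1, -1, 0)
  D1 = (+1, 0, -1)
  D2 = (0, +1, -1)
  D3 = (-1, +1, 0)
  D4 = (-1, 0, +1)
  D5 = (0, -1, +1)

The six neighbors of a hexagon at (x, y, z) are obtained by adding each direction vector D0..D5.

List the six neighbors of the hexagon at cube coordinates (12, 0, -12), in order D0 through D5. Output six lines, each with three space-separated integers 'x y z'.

Answer: 13 -1 -12
13 0 -13
12 1 -13
11 1 -12
11 0 -11
12 -1 -11

Derivation:
Center: (12, 0, -12). Add each direction:
  D0: (12, 0, -12) + (1, -1, 0) = (13, -1, -12)
  D1: (12, 0, -12) + (1, 0, -1) = (13, 0, -13)
  D2: (12, 0, -12) + (0, 1, -1) = (12, 1, -13)
  D3: (12, 0, -12) + (-1, 1, 0) = (11, 1, -12)
  D4: (12, 0, -12) + (-1, 0, 1) = (11, 0, -11)
  D5: (12, 0, -12) + (0, -1, 1) = (12, -1, -11)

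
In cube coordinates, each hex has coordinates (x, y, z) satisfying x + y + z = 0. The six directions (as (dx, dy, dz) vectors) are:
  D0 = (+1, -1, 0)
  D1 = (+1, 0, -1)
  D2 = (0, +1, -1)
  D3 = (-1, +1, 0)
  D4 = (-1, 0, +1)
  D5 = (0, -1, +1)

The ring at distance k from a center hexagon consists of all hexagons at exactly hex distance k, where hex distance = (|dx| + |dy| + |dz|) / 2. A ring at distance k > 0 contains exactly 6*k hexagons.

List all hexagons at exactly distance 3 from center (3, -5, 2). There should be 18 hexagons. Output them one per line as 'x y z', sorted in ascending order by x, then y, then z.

Walk ring at distance 3 from (3, -5, 2):
Start at center + D4*3 = (0, -5, 5)
  hex 0: (0, -5, 5)
  hex 1: (1, -6, 5)
  hex 2: (2, -7, 5)
  hex 3: (3, -8, 5)
  hex 4: (4, -8, 4)
  hex 5: (5, -8, 3)
  hex 6: (6, -8, 2)
  hex 7: (6, -7, 1)
  hex 8: (6, -6, 0)
  hex 9: (6, -5, -1)
  hex 10: (5, -4, -1)
  hex 11: (4, -3, -1)
  hex 12: (3, -2, -1)
  hex 13: (2, -2, 0)
  hex 14: (1, -2, 1)
  hex 15: (0, -2, 2)
  hex 16: (0, -3, 3)
  hex 17: (0, -4, 4)
Sorted: 18 hexes.

Answer: 0 -5 5
0 -4 4
0 -3 3
0 -2 2
1 -6 5
1 -2 1
2 -7 5
2 -2 0
3 -8 5
3 -2 -1
4 -8 4
4 -3 -1
5 -8 3
5 -4 -1
6 -8 2
6 -7 1
6 -6 0
6 -5 -1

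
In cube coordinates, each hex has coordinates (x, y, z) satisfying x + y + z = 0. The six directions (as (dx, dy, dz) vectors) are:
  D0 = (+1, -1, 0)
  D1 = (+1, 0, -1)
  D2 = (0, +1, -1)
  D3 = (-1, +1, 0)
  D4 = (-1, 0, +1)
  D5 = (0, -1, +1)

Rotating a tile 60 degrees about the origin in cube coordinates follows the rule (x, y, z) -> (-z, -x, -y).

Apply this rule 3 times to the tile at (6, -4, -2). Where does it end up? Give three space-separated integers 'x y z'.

Start: (6, -4, -2)
Step 1: (6, -4, -2) -> (-(-2), -(6), -(-4)) = (2, -6, 4)
Step 2: (2, -6, 4) -> (-(4), -(2), -(-6)) = (-4, -2, 6)
Step 3: (-4, -2, 6) -> (-(6), -(-4), -(-2)) = (-6, 4, 2)

Answer: -6 4 2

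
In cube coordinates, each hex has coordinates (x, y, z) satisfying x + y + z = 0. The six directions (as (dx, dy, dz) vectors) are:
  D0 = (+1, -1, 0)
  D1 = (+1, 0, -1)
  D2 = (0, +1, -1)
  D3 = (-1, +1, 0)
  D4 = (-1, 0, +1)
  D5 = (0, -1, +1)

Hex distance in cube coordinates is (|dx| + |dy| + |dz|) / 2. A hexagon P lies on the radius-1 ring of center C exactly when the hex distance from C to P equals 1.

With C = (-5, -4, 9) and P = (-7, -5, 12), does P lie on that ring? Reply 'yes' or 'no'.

Answer: no

Derivation:
|px - cx| = |-7 - (-5)| = 2
|py - cy| = |-5 - (-4)| = 1
|pz - cz| = |12 - 9| = 3
distance = (2+1+3)/2 = 6/2 = 3
radius = 1; distance != radius -> no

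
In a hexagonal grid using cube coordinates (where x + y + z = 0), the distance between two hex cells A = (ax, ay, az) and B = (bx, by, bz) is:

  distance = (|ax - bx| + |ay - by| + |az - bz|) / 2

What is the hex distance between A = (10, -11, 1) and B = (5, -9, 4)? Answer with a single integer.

|ax - bx| = |10 - 5| = 5
|ay - by| = |-11 - (-9)| = 2
|az - bz| = |1 - 4| = 3
distance = (5 + 2 + 3) / 2 = 10 / 2 = 5

Answer: 5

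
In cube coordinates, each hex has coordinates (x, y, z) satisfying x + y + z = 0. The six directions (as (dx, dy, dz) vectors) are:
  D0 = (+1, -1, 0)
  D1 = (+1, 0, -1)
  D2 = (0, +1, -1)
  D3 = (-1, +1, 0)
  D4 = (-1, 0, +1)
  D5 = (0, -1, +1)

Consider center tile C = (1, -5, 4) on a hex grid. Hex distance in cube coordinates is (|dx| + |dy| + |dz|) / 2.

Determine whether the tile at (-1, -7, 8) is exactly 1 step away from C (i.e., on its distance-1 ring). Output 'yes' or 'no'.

|px - cx| = |-1 - 1| = 2
|py - cy| = |-7 - (-5)| = 2
|pz - cz| = |8 - 4| = 4
distance = (2+2+4)/2 = 8/2 = 4
radius = 1; distance != radius -> no

Answer: no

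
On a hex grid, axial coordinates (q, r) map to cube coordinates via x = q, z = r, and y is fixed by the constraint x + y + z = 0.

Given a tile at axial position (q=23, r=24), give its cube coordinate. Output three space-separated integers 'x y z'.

Answer: 23 -47 24

Derivation:
x = q = 23
z = r = 24
y = -x - z = -(23) - (24) = -47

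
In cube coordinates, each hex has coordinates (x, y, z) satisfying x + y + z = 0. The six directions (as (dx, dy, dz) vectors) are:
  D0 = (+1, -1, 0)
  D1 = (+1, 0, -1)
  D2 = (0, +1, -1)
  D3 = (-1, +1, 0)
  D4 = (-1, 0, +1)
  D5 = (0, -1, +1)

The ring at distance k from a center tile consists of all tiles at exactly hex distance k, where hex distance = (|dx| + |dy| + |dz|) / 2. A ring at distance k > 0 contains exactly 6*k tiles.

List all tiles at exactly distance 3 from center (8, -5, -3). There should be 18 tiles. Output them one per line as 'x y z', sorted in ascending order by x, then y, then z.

Answer: 5 -5 0
5 -4 -1
5 -3 -2
5 -2 -3
6 -6 0
6 -2 -4
7 -7 0
7 -2 -5
8 -8 0
8 -2 -6
9 -8 -1
9 -3 -6
10 -8 -2
10 -4 -6
11 -8 -3
11 -7 -4
11 -6 -5
11 -5 -6

Derivation:
Walk ring at distance 3 from (8, -5, -3):
Start at center + D4*3 = (5, -5, 0)
  hex 0: (5, -5, 0)
  hex 1: (6, -6, 0)
  hex 2: (7, -7, 0)
  hex 3: (8, -8, 0)
  hex 4: (9, -8, -1)
  hex 5: (10, -8, -2)
  hex 6: (11, -8, -3)
  hex 7: (11, -7, -4)
  hex 8: (11, -6, -5)
  hex 9: (11, -5, -6)
  hex 10: (10, -4, -6)
  hex 11: (9, -3, -6)
  hex 12: (8, -2, -6)
  hex 13: (7, -2, -5)
  hex 14: (6, -2, -4)
  hex 15: (5, -2, -3)
  hex 16: (5, -3, -2)
  hex 17: (5, -4, -1)
Sorted: 18 hexes.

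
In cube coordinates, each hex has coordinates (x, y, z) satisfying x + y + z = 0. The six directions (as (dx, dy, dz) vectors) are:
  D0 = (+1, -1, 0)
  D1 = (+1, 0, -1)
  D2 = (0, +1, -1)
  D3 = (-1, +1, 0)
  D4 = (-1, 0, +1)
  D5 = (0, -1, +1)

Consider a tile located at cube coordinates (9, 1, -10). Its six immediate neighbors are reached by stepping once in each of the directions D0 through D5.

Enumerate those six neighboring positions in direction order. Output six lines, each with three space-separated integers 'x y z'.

Answer: 10 0 -10
10 1 -11
9 2 -11
8 2 -10
8 1 -9
9 0 -9

Derivation:
Center: (9, 1, -10). Add each direction:
  D0: (9, 1, -10) + (1, -1, 0) = (10, 0, -10)
  D1: (9, 1, -10) + (1, 0, -1) = (10, 1, -11)
  D2: (9, 1, -10) + (0, 1, -1) = (9, 2, -11)
  D3: (9, 1, -10) + (-1, 1, 0) = (8, 2, -10)
  D4: (9, 1, -10) + (-1, 0, 1) = (8, 1, -9)
  D5: (9, 1, -10) + (0, -1, 1) = (9, 0, -9)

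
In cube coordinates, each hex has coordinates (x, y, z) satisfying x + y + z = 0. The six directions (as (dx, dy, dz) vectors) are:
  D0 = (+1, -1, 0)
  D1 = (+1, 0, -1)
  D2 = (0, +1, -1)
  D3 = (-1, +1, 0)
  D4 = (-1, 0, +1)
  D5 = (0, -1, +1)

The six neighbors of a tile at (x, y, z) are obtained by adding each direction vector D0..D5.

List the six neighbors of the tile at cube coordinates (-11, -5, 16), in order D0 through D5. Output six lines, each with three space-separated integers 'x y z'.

Center: (-11, -5, 16). Add each direction:
  D0: (-11, -5, 16) + (1, -1, 0) = (-10, -6, 16)
  D1: (-11, -5, 16) + (1, 0, -1) = (-10, -5, 15)
  D2: (-11, -5, 16) + (0, 1, -1) = (-11, -4, 15)
  D3: (-11, -5, 16) + (-1, 1, 0) = (-12, -4, 16)
  D4: (-11, -5, 16) + (-1, 0, 1) = (-12, -5, 17)
  D5: (-11, -5, 16) + (0, -1, 1) = (-11, -6, 17)

Answer: -10 -6 16
-10 -5 15
-11 -4 15
-12 -4 16
-12 -5 17
-11 -6 17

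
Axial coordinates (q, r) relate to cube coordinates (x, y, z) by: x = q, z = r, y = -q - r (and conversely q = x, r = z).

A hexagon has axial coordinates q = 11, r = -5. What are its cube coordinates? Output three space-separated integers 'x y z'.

Answer: 11 -6 -5

Derivation:
x = q = 11
z = r = -5
y = -x - z = -(11) - (-5) = -6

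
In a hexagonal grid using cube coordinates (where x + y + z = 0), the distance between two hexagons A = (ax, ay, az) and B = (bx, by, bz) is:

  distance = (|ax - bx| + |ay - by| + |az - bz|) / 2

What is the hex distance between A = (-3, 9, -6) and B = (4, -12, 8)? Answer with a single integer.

Answer: 21

Derivation:
|ax - bx| = |-3 - 4| = 7
|ay - by| = |9 - (-12)| = 21
|az - bz| = |-6 - 8| = 14
distance = (7 + 21 + 14) / 2 = 42 / 2 = 21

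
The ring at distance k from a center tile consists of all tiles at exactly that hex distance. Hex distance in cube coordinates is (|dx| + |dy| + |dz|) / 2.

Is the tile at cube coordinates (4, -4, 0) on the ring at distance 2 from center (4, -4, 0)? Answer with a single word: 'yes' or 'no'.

Answer: no

Derivation:
|px - cx| = |4 - 4| = 0
|py - cy| = |-4 - (-4)| = 0
|pz - cz| = |0 - 0| = 0
distance = (0+0+0)/2 = 0/2 = 0
radius = 2; distance != radius -> no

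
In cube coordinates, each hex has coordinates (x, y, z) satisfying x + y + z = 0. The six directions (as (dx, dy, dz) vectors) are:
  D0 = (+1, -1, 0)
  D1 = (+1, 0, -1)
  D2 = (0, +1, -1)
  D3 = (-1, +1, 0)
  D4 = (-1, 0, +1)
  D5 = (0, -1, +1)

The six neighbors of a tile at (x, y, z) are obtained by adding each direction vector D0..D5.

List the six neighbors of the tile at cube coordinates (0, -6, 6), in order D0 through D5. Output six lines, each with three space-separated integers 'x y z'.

Center: (0, -6, 6). Add each direction:
  D0: (0, -6, 6) + (1, -1, 0) = (1, -7, 6)
  D1: (0, -6, 6) + (1, 0, -1) = (1, -6, 5)
  D2: (0, -6, 6) + (0, 1, -1) = (0, -5, 5)
  D3: (0, -6, 6) + (-1, 1, 0) = (-1, -5, 6)
  D4: (0, -6, 6) + (-1, 0, 1) = (-1, -6, 7)
  D5: (0, -6, 6) + (0, -1, 1) = (0, -7, 7)

Answer: 1 -7 6
1 -6 5
0 -5 5
-1 -5 6
-1 -6 7
0 -7 7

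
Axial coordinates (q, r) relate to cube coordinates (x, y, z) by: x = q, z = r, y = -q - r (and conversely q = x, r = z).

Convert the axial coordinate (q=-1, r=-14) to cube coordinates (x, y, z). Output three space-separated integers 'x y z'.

x = q = -1
z = r = -14
y = -x - z = -(-1) - (-14) = 15

Answer: -1 15 -14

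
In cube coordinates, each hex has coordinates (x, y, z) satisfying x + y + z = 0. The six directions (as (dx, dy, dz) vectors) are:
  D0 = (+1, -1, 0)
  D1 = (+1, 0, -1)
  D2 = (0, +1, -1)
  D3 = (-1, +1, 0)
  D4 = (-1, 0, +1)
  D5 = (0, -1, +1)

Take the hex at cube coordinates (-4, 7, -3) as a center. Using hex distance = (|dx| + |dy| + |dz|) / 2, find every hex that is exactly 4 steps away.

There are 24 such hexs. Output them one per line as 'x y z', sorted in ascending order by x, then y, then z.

Walk ring at distance 4 from (-4, 7, -3):
Start at center + D4*4 = (-8, 7, 1)
  hex 0: (-8, 7, 1)
  hex 1: (-7, 6, 1)
  hex 2: (-6, 5, 1)
  hex 3: (-5, 4, 1)
  hex 4: (-4, 3, 1)
  hex 5: (-3, 3, 0)
  hex 6: (-2, 3, -1)
  hex 7: (-1, 3, -2)
  hex 8: (0, 3, -3)
  hex 9: (0, 4, -4)
  hex 10: (0, 5, -5)
  hex 11: (0, 6, -6)
  hex 12: (0, 7, -7)
  hex 13: (-1, 8, -7)
  hex 14: (-2, 9, -7)
  hex 15: (-3, 10, -7)
  hex 16: (-4, 11, -7)
  hex 17: (-5, 11, -6)
  hex 18: (-6, 11, -5)
  hex 19: (-7, 11, -4)
  hex 20: (-8, 11, -3)
  hex 21: (-8, 10, -2)
  hex 22: (-8, 9, -1)
  hex 23: (-8, 8, 0)
Sorted: 24 hexes.

Answer: -8 7 1
-8 8 0
-8 9 -1
-8 10 -2
-8 11 -3
-7 6 1
-7 11 -4
-6 5 1
-6 11 -5
-5 4 1
-5 11 -6
-4 3 1
-4 11 -7
-3 3 0
-3 10 -7
-2 3 -1
-2 9 -7
-1 3 -2
-1 8 -7
0 3 -3
0 4 -4
0 5 -5
0 6 -6
0 7 -7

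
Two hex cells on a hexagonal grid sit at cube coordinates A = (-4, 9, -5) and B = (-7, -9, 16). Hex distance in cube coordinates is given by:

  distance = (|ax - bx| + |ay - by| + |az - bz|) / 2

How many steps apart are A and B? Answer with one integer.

Answer: 21

Derivation:
|ax - bx| = |-4 - (-7)| = 3
|ay - by| = |9 - (-9)| = 18
|az - bz| = |-5 - 16| = 21
distance = (3 + 18 + 21) / 2 = 42 / 2 = 21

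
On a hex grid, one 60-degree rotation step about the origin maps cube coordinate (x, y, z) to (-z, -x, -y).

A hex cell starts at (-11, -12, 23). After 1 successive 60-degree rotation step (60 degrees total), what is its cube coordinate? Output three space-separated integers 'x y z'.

Start: (-11, -12, 23)
Step 1: (-11, -12, 23) -> (-(23), -(-11), -(-12)) = (-23, 11, 12)

Answer: -23 11 12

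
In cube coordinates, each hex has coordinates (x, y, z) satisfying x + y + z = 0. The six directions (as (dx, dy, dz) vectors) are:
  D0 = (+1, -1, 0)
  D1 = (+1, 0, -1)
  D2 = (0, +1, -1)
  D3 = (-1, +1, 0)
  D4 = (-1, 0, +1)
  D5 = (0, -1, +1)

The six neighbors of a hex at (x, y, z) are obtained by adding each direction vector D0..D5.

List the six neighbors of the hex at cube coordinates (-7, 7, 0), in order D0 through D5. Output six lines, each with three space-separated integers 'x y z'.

Answer: -6 6 0
-6 7 -1
-7 8 -1
-8 8 0
-8 7 1
-7 6 1

Derivation:
Center: (-7, 7, 0). Add each direction:
  D0: (-7, 7, 0) + (1, -1, 0) = (-6, 6, 0)
  D1: (-7, 7, 0) + (1, 0, -1) = (-6, 7, -1)
  D2: (-7, 7, 0) + (0, 1, -1) = (-7, 8, -1)
  D3: (-7, 7, 0) + (-1, 1, 0) = (-8, 8, 0)
  D4: (-7, 7, 0) + (-1, 0, 1) = (-8, 7, 1)
  D5: (-7, 7, 0) + (0, -1, 1) = (-7, 6, 1)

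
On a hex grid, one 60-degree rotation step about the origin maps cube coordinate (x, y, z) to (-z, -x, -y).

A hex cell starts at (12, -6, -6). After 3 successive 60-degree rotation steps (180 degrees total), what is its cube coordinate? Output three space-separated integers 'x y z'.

Start: (12, -6, -6)
Step 1: (12, -6, -6) -> (-(-6), -(12), -(-6)) = (6, -12, 6)
Step 2: (6, -12, 6) -> (-(6), -(6), -(-12)) = (-6, -6, 12)
Step 3: (-6, -6, 12) -> (-(12), -(-6), -(-6)) = (-12, 6, 6)

Answer: -12 6 6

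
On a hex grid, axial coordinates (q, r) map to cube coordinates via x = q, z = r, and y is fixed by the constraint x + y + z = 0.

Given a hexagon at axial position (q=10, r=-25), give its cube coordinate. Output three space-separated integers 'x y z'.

Answer: 10 15 -25

Derivation:
x = q = 10
z = r = -25
y = -x - z = -(10) - (-25) = 15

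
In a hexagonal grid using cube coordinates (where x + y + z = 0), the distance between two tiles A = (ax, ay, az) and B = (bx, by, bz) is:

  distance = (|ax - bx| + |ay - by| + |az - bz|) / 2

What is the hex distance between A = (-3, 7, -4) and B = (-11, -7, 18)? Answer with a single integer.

|ax - bx| = |-3 - (-11)| = 8
|ay - by| = |7 - (-7)| = 14
|az - bz| = |-4 - 18| = 22
distance = (8 + 14 + 22) / 2 = 44 / 2 = 22

Answer: 22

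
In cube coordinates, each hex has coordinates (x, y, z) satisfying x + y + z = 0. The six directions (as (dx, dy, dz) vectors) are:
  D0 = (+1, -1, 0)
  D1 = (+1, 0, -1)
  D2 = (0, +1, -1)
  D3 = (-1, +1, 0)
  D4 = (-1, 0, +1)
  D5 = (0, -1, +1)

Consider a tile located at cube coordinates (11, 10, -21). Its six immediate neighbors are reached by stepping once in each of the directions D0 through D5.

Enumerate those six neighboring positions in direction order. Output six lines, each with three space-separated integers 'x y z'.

Answer: 12 9 -21
12 10 -22
11 11 -22
10 11 -21
10 10 -20
11 9 -20

Derivation:
Center: (11, 10, -21). Add each direction:
  D0: (11, 10, -21) + (1, -1, 0) = (12, 9, -21)
  D1: (11, 10, -21) + (1, 0, -1) = (12, 10, -22)
  D2: (11, 10, -21) + (0, 1, -1) = (11, 11, -22)
  D3: (11, 10, -21) + (-1, 1, 0) = (10, 11, -21)
  D4: (11, 10, -21) + (-1, 0, 1) = (10, 10, -20)
  D5: (11, 10, -21) + (0, -1, 1) = (11, 9, -20)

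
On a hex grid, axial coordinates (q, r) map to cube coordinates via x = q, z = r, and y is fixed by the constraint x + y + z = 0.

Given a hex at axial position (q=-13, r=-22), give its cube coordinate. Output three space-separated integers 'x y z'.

Answer: -13 35 -22

Derivation:
x = q = -13
z = r = -22
y = -x - z = -(-13) - (-22) = 35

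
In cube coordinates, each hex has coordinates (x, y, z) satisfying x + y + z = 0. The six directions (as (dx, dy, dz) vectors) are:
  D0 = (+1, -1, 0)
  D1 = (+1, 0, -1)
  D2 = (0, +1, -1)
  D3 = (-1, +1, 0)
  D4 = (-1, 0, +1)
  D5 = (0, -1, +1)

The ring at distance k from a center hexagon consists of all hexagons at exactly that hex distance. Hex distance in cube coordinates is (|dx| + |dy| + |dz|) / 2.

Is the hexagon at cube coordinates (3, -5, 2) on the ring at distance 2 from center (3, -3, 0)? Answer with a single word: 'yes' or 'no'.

Answer: yes

Derivation:
|px - cx| = |3 - 3| = 0
|py - cy| = |-5 - (-3)| = 2
|pz - cz| = |2 - 0| = 2
distance = (0+2+2)/2 = 4/2 = 2
radius = 2; distance == radius -> yes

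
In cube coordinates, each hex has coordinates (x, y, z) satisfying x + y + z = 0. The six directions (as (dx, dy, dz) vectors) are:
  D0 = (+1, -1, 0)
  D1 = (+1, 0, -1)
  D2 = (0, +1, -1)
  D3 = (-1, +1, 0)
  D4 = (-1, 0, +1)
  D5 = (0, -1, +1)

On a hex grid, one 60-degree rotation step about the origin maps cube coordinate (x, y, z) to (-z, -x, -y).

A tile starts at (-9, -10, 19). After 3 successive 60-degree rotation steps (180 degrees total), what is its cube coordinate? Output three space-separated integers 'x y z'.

Answer: 9 10 -19

Derivation:
Start: (-9, -10, 19)
Step 1: (-9, -10, 19) -> (-(19), -(-9), -(-10)) = (-19, 9, 10)
Step 2: (-19, 9, 10) -> (-(10), -(-19), -(9)) = (-10, 19, -9)
Step 3: (-10, 19, -9) -> (-(-9), -(-10), -(19)) = (9, 10, -19)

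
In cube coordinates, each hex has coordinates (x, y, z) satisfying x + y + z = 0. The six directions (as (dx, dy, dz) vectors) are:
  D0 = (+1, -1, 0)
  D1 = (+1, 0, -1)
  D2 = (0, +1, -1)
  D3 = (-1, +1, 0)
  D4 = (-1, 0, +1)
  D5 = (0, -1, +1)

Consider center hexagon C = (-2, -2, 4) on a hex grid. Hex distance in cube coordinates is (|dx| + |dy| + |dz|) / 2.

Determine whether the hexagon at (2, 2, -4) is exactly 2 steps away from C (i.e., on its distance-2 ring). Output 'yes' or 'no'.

Answer: no

Derivation:
|px - cx| = |2 - (-2)| = 4
|py - cy| = |2 - (-2)| = 4
|pz - cz| = |-4 - 4| = 8
distance = (4+4+8)/2 = 16/2 = 8
radius = 2; distance != radius -> no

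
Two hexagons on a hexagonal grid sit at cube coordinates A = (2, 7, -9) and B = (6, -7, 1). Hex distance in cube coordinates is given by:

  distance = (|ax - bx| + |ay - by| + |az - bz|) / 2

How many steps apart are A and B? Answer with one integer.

Answer: 14

Derivation:
|ax - bx| = |2 - 6| = 4
|ay - by| = |7 - (-7)| = 14
|az - bz| = |-9 - 1| = 10
distance = (4 + 14 + 10) / 2 = 28 / 2 = 14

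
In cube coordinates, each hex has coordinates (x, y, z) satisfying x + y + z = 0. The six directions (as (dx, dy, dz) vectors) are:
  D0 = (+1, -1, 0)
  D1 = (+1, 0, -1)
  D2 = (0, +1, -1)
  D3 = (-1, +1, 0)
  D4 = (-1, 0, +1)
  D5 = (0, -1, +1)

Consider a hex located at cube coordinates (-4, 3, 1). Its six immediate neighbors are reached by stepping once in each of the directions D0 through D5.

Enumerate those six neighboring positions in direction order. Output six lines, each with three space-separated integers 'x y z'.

Center: (-4, 3, 1). Add each direction:
  D0: (-4, 3, 1) + (1, -1, 0) = (-3, 2, 1)
  D1: (-4, 3, 1) + (1, 0, -1) = (-3, 3, 0)
  D2: (-4, 3, 1) + (0, 1, -1) = (-4, 4, 0)
  D3: (-4, 3, 1) + (-1, 1, 0) = (-5, 4, 1)
  D4: (-4, 3, 1) + (-1, 0, 1) = (-5, 3, 2)
  D5: (-4, 3, 1) + (0, -1, 1) = (-4, 2, 2)

Answer: -3 2 1
-3 3 0
-4 4 0
-5 4 1
-5 3 2
-4 2 2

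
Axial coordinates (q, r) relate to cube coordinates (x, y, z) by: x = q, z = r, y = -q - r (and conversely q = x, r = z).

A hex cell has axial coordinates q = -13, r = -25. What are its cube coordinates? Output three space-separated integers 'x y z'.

x = q = -13
z = r = -25
y = -x - z = -(-13) - (-25) = 38

Answer: -13 38 -25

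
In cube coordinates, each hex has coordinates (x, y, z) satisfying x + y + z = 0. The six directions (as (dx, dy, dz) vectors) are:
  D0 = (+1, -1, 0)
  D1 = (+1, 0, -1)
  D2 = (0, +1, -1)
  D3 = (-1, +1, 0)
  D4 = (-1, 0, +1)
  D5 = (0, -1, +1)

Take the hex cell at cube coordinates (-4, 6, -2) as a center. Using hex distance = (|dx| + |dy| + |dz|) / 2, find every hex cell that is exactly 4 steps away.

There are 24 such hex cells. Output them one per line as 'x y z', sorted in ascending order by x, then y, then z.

Walk ring at distance 4 from (-4, 6, -2):
Start at center + D4*4 = (-8, 6, 2)
  hex 0: (-8, 6, 2)
  hex 1: (-7, 5, 2)
  hex 2: (-6, 4, 2)
  hex 3: (-5, 3, 2)
  hex 4: (-4, 2, 2)
  hex 5: (-3, 2, 1)
  hex 6: (-2, 2, 0)
  hex 7: (-1, 2, -1)
  hex 8: (0, 2, -2)
  hex 9: (0, 3, -3)
  hex 10: (0, 4, -4)
  hex 11: (0, 5, -5)
  hex 12: (0, 6, -6)
  hex 13: (-1, 7, -6)
  hex 14: (-2, 8, -6)
  hex 15: (-3, 9, -6)
  hex 16: (-4, 10, -6)
  hex 17: (-5, 10, -5)
  hex 18: (-6, 10, -4)
  hex 19: (-7, 10, -3)
  hex 20: (-8, 10, -2)
  hex 21: (-8, 9, -1)
  hex 22: (-8, 8, 0)
  hex 23: (-8, 7, 1)
Sorted: 24 hexes.

Answer: -8 6 2
-8 7 1
-8 8 0
-8 9 -1
-8 10 -2
-7 5 2
-7 10 -3
-6 4 2
-6 10 -4
-5 3 2
-5 10 -5
-4 2 2
-4 10 -6
-3 2 1
-3 9 -6
-2 2 0
-2 8 -6
-1 2 -1
-1 7 -6
0 2 -2
0 3 -3
0 4 -4
0 5 -5
0 6 -6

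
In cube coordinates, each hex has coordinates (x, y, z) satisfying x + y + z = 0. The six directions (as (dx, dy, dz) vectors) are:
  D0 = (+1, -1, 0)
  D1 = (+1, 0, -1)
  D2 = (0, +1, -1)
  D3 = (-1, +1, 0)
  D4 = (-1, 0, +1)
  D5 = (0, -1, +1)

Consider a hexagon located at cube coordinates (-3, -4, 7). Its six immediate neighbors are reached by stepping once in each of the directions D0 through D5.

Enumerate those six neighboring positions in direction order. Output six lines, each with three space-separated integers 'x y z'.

Center: (-3, -4, 7). Add each direction:
  D0: (-3, -4, 7) + (1, -1, 0) = (-2, -5, 7)
  D1: (-3, -4, 7) + (1, 0, -1) = (-2, -4, 6)
  D2: (-3, -4, 7) + (0, 1, -1) = (-3, -3, 6)
  D3: (-3, -4, 7) + (-1, 1, 0) = (-4, -3, 7)
  D4: (-3, -4, 7) + (-1, 0, 1) = (-4, -4, 8)
  D5: (-3, -4, 7) + (0, -1, 1) = (-3, -5, 8)

Answer: -2 -5 7
-2 -4 6
-3 -3 6
-4 -3 7
-4 -4 8
-3 -5 8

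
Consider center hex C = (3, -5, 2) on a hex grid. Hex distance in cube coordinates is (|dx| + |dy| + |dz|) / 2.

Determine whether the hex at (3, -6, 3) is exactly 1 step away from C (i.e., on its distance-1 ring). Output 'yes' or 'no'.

Answer: yes

Derivation:
|px - cx| = |3 - 3| = 0
|py - cy| = |-6 - (-5)| = 1
|pz - cz| = |3 - 2| = 1
distance = (0+1+1)/2 = 2/2 = 1
radius = 1; distance == radius -> yes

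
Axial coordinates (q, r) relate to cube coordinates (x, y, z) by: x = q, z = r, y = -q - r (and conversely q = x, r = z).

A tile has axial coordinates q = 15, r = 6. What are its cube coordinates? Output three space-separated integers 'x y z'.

Answer: 15 -21 6

Derivation:
x = q = 15
z = r = 6
y = -x - z = -(15) - (6) = -21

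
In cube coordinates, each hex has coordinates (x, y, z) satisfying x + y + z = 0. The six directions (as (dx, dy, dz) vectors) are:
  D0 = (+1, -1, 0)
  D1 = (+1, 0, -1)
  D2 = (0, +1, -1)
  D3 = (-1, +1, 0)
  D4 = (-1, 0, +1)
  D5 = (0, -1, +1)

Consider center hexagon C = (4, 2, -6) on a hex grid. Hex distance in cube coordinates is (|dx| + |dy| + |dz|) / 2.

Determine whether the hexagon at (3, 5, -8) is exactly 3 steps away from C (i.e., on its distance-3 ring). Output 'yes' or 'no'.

|px - cx| = |3 - 4| = 1
|py - cy| = |5 - 2| = 3
|pz - cz| = |-8 - (-6)| = 2
distance = (1+3+2)/2 = 6/2 = 3
radius = 3; distance == radius -> yes

Answer: yes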